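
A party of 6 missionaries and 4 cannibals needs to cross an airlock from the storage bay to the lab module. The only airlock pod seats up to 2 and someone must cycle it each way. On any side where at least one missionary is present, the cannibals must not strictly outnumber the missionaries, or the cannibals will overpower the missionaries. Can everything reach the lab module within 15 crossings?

No

Counting alone: each trip to the lab module takes at most 2 across and each return brings at least 1 back, so after t trips out (and t−1 returns) at most 2t − (t−1) of the 10 are across; that first reaches 10 at t = 9, so at least 17 crossings are needed.
Since 15 < 17, 15 crossings cannot be enough. (The shortest complete plan in fact takes 17:)
1. 2 cannibals → the lab module.  (the storage bay: 6M 2C; the lab module: 0M 2C)
2. 1 cannibal ← the storage bay.  (the storage bay: 6M 3C; the lab module: 0M 1C)
3. 2 cannibals → the lab module.  (the storage bay: 6M 1C; the lab module: 0M 3C)
4. 1 cannibal ← the storage bay.  (the storage bay: 6M 2C; the lab module: 0M 2C)
5. 2 missionaries → the lab module.  (the storage bay: 4M 2C; the lab module: 2M 2C)
6. 1 cannibal ← the storage bay.  (the storage bay: 4M 3C; the lab module: 2M 1C)
7. 1 missionary and 1 cannibal → the lab module.  (the storage bay: 3M 2C; the lab module: 3M 2C)
8. 1 cannibal ← the storage bay.  (the storage bay: 3M 3C; the lab module: 3M 1C)
9. 2 cannibals → the lab module.  (the storage bay: 3M 1C; the lab module: 3M 3C)
10. 1 cannibal ← the storage bay.  (the storage bay: 3M 2C; the lab module: 3M 2C)
11. 1 missionary and 1 cannibal → the lab module.  (the storage bay: 2M 1C; the lab module: 4M 3C)
12. 1 cannibal ← the storage bay.  (the storage bay: 2M 2C; the lab module: 4M 2C)
13. 2 cannibals → the lab module.  (the storage bay: 2M 0C; the lab module: 4M 4C)
14. 1 cannibal ← the storage bay.  (the storage bay: 2M 1C; the lab module: 4M 3C)
15. 1 missionary and 1 cannibal → the lab module.  (the storage bay: 1M 0C; the lab module: 5M 4C)
16. 1 cannibal ← the storage bay.  (the storage bay: 1M 1C; the lab module: 5M 3C)
17. 1 missionary and 1 cannibal → the lab module.  (the storage bay: 0M 0C; the lab module: 6M 4C)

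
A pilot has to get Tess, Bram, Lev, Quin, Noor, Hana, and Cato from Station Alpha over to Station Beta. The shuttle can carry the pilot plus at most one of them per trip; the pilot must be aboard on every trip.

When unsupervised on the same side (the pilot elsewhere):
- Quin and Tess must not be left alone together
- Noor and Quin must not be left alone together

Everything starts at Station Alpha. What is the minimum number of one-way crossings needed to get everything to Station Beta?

Counting alone: the pilot can take at most 1 across per trip to Station Beta, so moving all 7 needs at least 7 loaded trips out, with a return between consecutive ones — at least 13 crossings.
The safety rule pushes this higher. Following every safe sequence of crossings, the most of the 7 that can be at Station Beta as the shuttle arrives there on crossing 13 is 6 — never all 7.
So no plan with fewer than 15 crossings exists, and this one achieves 15:
1. Pilot goes to Station Beta with Quin.
2. Pilot goes back to Station Alpha alone.
3. Pilot goes to Station Beta with Tess.
4. Pilot goes back to Station Alpha with Quin.
5. Pilot goes to Station Beta with Noor.
6. Pilot goes back to Station Alpha alone.
7. Pilot goes to Station Beta with Bram.
8. Pilot goes back to Station Alpha alone.
9. Pilot goes to Station Beta with Lev.
10. Pilot goes back to Station Alpha alone.
11. Pilot goes to Station Beta with Hana.
12. Pilot goes back to Station Alpha alone.
13. Pilot goes to Station Beta with Cato.
14. Pilot goes back to Station Alpha alone.
15. Pilot goes to Station Beta with Quin.

15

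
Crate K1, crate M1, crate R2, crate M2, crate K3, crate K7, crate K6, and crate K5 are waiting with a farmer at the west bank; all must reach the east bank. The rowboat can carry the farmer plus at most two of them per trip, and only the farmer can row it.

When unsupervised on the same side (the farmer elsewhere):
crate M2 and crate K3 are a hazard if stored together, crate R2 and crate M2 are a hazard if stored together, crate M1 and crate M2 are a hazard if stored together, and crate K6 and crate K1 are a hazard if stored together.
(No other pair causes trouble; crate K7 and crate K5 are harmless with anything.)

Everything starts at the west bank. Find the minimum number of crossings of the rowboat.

Counting alone: the farmer can take at most 2 across per trip to the east bank, so moving all 8 needs at least 4 loaded trips out, with a return between consecutive ones — at least 7 crossings.
The safety rule pushes this higher. Following every safe sequence of crossings, the most of the 8 that can be at the east bank as the rowboat arrives there on crossing 7 is 7 — never all 8.
So no plan with fewer than 9 crossings exists, and this one achieves 9:
1. Farmer goes to the east bank with crate K1 and crate M2.  [the west bank: crate K3, crate K5, crate K6, crate K7, crate M1, crate R2 | the east bank: crate K1, crate M2]
2. Farmer goes back to the west bank alone.  [the west bank: crate K3, crate K5, crate K6, crate K7, crate M1, crate R2 | the east bank: crate K1, crate M2]
3. Farmer goes to the east bank with crate M1.  [the west bank: crate K3, crate K5, crate K6, crate K7, crate R2 | the east bank: crate K1, crate M1, crate M2]
4. Farmer goes back to the west bank with crate M2.  [the west bank: crate K3, crate K5, crate K6, crate K7, crate M2, crate R2 | the east bank: crate K1, crate M1]
5. Farmer goes to the east bank with crate K3 and crate R2.  [the west bank: crate K5, crate K6, crate K7, crate M2 | the east bank: crate K1, crate K3, crate M1, crate R2]
6. Farmer goes back to the west bank alone.  [the west bank: crate K5, crate K6, crate K7, crate M2 | the east bank: crate K1, crate K3, crate M1, crate R2]
7. Farmer goes to the east bank with crate K5 and crate K7.  [the west bank: crate K6, crate M2 | the east bank: crate K1, crate K3, crate K5, crate K7, crate M1, crate R2]
8. Farmer goes back to the west bank alone.  [the west bank: crate K6, crate M2 | the east bank: crate K1, crate K3, crate K5, crate K7, crate M1, crate R2]
9. Farmer goes to the east bank with crate K6 and crate M2.  [the west bank: — | the east bank: crate K1, crate K3, crate K5, crate K6, crate K7, crate M1, crate M2, crate R2]

9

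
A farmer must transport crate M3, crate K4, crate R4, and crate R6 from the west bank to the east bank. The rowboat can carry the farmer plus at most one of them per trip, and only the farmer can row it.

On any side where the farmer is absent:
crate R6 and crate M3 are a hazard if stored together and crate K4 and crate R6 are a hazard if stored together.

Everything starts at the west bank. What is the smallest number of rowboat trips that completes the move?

9

Counting alone: the farmer can take at most 1 across per trip to the east bank, so moving all 4 needs at least 4 loaded trips out, with a return between consecutive ones — at least 7 crossings.
The safety rule pushes this higher. Following every safe sequence of crossings, the most of the 4 that can be at the east bank as the rowboat arrives there on crossing 7 is 3 — never all 4.
So no plan with fewer than 9 crossings exists, and this one achieves 9:
1. Farmer goes to the east bank with crate R6.  [the west bank: crate K4, crate M3, crate R4 | the east bank: crate R6]
2. Farmer goes back to the west bank alone.  [the west bank: crate K4, crate M3, crate R4 | the east bank: crate R6]
3. Farmer goes to the east bank with crate M3.  [the west bank: crate K4, crate R4 | the east bank: crate M3, crate R6]
4. Farmer goes back to the west bank with crate R6.  [the west bank: crate K4, crate R4, crate R6 | the east bank: crate M3]
5. Farmer goes to the east bank with crate K4.  [the west bank: crate R4, crate R6 | the east bank: crate K4, crate M3]
6. Farmer goes back to the west bank alone.  [the west bank: crate R4, crate R6 | the east bank: crate K4, crate M3]
7. Farmer goes to the east bank with crate R4.  [the west bank: crate R6 | the east bank: crate K4, crate M3, crate R4]
8. Farmer goes back to the west bank alone.  [the west bank: crate R6 | the east bank: crate K4, crate M3, crate R4]
9. Farmer goes to the east bank with crate R6.  [the west bank: — | the east bank: crate K4, crate M3, crate R4, crate R6]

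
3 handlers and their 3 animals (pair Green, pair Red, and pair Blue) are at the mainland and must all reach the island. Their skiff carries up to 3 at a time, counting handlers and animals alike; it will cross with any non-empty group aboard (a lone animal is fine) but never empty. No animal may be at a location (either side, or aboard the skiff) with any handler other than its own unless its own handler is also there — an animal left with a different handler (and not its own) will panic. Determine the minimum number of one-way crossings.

Counting alone: each trip to the island takes at most 3 across and each return brings at least 1 back, so after t trips out (and t−1 returns) at most 3t − (t−1) of the 6 are across; that first reaches 6 at t = 3, so at least 5 crossings are needed.
The plan below uses exactly 5 crossings, so it is optimal:
1. animal Green and handler Green cross → the island.
2. handler Green crosses ← the mainland.
3. handler Blue, handler Green, and handler Red cross → the island.
4. animal Green crosses ← the mainland.
5. animal Blue, animal Green, and animal Red cross → the island.

5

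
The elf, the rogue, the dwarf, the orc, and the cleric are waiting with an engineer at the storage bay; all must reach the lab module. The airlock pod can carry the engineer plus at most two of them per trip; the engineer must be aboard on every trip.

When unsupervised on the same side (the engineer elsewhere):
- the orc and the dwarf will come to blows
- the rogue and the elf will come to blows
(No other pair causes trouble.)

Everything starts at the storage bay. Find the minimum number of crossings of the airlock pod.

Counting alone: the engineer can take at most 2 across per trip to the lab module, so moving all 5 needs at least 3 loaded trips out, with a return between consecutive ones — at least 5 crossings.
The plan below uses exactly 5 crossings, so it is optimal:
1. Engineer goes to the lab module with the dwarf and the elf.
2. Engineer goes back to the storage bay alone.
3. Engineer goes to the lab module with the cleric.
4. Engineer goes back to the storage bay alone.
5. Engineer goes to the lab module with the orc and the rogue.

5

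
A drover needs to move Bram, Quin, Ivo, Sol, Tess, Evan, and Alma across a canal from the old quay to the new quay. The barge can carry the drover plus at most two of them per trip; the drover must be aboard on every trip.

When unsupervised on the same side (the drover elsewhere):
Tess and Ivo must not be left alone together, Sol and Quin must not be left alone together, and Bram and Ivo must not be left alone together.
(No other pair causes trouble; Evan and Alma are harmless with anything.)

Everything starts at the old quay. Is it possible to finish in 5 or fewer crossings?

No

Counting alone: the drover can take at most 2 across per trip to the new quay, so moving all 7 needs at least 4 loaded trips out, with a return between consecutive ones — at least 7 crossings.
Since 5 < 7, 5 crossings cannot be enough. (The shortest complete plan in fact takes 7:)
1. Drover goes to the new quay with Ivo and Quin.
2. Drover goes back to the old quay alone.
3. Drover goes to the new quay with Bram and Tess.
4. Drover goes back to the old quay with Ivo.
5. Drover goes to the new quay with Alma and Evan.
6. Drover goes back to the old quay alone.
7. Drover goes to the new quay with Ivo and Sol.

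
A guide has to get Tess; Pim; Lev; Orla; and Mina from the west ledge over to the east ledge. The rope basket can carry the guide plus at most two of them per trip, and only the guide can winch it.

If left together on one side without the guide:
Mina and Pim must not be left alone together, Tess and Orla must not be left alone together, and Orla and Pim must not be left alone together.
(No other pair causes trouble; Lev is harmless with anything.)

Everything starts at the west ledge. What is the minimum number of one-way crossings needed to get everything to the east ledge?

Counting alone: the guide can take at most 2 across per trip to the east ledge, so moving all 5 needs at least 3 loaded trips out, with a return between consecutive ones — at least 5 crossings.
The plan below uses exactly 5 crossings, so it is optimal:
1. Guide goes to the east ledge with Pim and Tess.  [the west ledge: Lev, Mina, Orla | the east ledge: Pim, Tess]
2. Guide goes back to the west ledge alone.  [the west ledge: Lev, Mina, Orla | the east ledge: Pim, Tess]
3. Guide goes to the east ledge with Lev.  [the west ledge: Mina, Orla | the east ledge: Lev, Pim, Tess]
4. Guide goes back to the west ledge alone.  [the west ledge: Mina, Orla | the east ledge: Lev, Pim, Tess]
5. Guide goes to the east ledge with Mina and Orla.  [the west ledge: — | the east ledge: Lev, Mina, Orla, Pim, Tess]

5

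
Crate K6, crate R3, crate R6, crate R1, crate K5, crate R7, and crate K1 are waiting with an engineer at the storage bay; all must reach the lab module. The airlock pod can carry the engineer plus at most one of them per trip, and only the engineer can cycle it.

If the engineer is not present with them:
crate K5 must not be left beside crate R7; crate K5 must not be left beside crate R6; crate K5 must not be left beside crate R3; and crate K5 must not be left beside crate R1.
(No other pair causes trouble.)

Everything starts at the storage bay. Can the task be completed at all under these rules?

No

Following every safe sequence of crossings from the start, the most of the 7 that can be at the lab module as the airlock pod arrives there on crossings 1, 3, 5, 7 is 1, 2, 3, 4 respectively; the best ever achieved is 4 of 7.
From crossing 9 on, no configuration arises that was not already reachable earlier: only 44 distinct safe configurations (who is on which side, and where the airlock pod is) can ever be reached, none of them has everyone across, and every continuation just revisits them. So no valid plan exists.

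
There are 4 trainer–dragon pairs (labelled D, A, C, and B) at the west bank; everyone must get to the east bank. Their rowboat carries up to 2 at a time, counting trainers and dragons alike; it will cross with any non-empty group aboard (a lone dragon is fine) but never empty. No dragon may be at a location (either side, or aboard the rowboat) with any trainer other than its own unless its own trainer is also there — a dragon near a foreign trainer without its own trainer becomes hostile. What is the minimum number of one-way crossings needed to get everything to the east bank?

impossible

Following every safe sequence of crossings from the start, the most of the 8 that can be at the east bank as the rowboat arrives there on crossings 1, 3, 5 is 2, 3, 4 respectively; the best ever achieved is 4 of 8.
From crossing 7 on, no configuration arises that was not already reachable earlier: only 44 distinct safe configurations (who is on which side, and where the rowboat is) can ever be reached, none of them has everyone across, and every continuation just revisits them. So no valid plan exists.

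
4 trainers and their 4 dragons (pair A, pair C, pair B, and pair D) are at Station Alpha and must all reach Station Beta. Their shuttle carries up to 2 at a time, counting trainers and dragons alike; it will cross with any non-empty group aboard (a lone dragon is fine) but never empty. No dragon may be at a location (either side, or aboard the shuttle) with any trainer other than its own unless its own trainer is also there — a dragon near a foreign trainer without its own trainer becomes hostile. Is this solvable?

No

Following every safe sequence of crossings from the start, the most of the 8 that can be at Station Beta as the shuttle arrives there on crossings 1, 3, 5 is 2, 3, 4 respectively; the best ever achieved is 4 of 8.
From crossing 7 on, no configuration arises that was not already reachable earlier: only 44 distinct safe configurations (who is on which side, and where the shuttle is) can ever be reached, none of them has everyone across, and every continuation just revisits them. So no valid plan exists.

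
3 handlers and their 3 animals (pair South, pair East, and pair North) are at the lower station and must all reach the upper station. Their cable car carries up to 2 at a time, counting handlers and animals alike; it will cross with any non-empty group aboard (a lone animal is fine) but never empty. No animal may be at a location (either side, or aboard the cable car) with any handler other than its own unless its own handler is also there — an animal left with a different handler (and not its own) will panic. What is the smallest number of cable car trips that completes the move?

Counting alone: each trip to the upper station takes at most 2 across and each return brings at least 1 back, so after t trips out (and t−1 returns) at most 2t − (t−1) of the 6 are across; that first reaches 6 at t = 5, so at least 9 crossings are needed.
The safety rule pushes this higher. Following every safe sequence of crossings, the most of the 6 that can be at the upper station as the cable car arrives there on crossing 9 is 5 — never all 6.
So no plan with fewer than 11 crossings exists, and this one achieves 11:
1. animal South and handler South cross → the upper station.
2. handler South crosses ← the lower station.
3. animal East and animal North cross → the upper station.
4. animal South crosses ← the lower station.
5. handler East and handler North cross → the upper station.
6. animal East and handler East cross ← the lower station.
7. handler East and handler South cross → the upper station.
8. animal North crosses ← the lower station.
9. animal East and animal South cross → the upper station.
10. handler North crosses ← the lower station.
11. animal North and handler North cross → the upper station.

11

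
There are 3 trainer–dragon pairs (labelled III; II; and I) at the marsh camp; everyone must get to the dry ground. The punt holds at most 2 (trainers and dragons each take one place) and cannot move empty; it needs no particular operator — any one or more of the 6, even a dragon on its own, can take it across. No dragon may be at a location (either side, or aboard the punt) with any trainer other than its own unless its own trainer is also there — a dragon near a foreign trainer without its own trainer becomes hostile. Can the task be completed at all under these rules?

1. dragon III and trainer III cross → the dry ground.
2. trainer III crosses ← the marsh camp.
3. dragon I and dragon II cross → the dry ground.
4. dragon III crosses ← the marsh camp.
5. trainer I and trainer II cross → the dry ground.
6. dragon II and trainer II cross ← the marsh camp.
7. trainer II and trainer III cross → the dry ground.
8. dragon I crosses ← the marsh camp.
9. dragon II and dragon III cross → the dry ground.
10. trainer I crosses ← the marsh camp.
11. dragon I and trainer I cross → the dry ground.

Yes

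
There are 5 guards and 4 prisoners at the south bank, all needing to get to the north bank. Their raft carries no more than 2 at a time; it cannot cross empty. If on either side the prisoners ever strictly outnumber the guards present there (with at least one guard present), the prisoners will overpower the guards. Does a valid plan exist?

1. 2 prisoners → the north bank.  (the south bank: 5G 2P; the north bank: 0G 2P)
2. 1 prisoner ← the south bank.  (the south bank: 5G 3P; the north bank: 0G 1P)
3. 2 prisoners → the north bank.  (the south bank: 5G 1P; the north bank: 0G 3P)
4. 1 prisoner ← the south bank.  (the south bank: 5G 2P; the north bank: 0G 2P)
5. 2 guards → the north bank.  (the south bank: 3G 2P; the north bank: 2G 2P)
6. 1 prisoner ← the south bank.  (the south bank: 3G 3P; the north bank: 2G 1P)
7. 1 guard and 1 prisoner → the north bank.  (the south bank: 2G 2P; the north bank: 3G 2P)
8. 1 guard ← the south bank.  (the south bank: 3G 2P; the north bank: 2G 2P)
9. 1 guard and 1 prisoner → the north bank.  (the south bank: 2G 1P; the north bank: 3G 3P)
10. 1 prisoner ← the south bank.  (the south bank: 2G 2P; the north bank: 3G 2P)
11. 1 guard and 1 prisoner → the north bank.  (the south bank: 1G 1P; the north bank: 4G 3P)
12. 1 guard ← the south bank.  (the south bank: 2G 1P; the north bank: 3G 3P)
13. 1 guard and 1 prisoner → the north bank.  (the south bank: 1G 0P; the north bank: 4G 4P)
14. 1 prisoner ← the south bank.  (the south bank: 1G 1P; the north bank: 4G 3P)
15. 1 guard and 1 prisoner → the north bank.  (the south bank: 0G 0P; the north bank: 5G 4P)

Yes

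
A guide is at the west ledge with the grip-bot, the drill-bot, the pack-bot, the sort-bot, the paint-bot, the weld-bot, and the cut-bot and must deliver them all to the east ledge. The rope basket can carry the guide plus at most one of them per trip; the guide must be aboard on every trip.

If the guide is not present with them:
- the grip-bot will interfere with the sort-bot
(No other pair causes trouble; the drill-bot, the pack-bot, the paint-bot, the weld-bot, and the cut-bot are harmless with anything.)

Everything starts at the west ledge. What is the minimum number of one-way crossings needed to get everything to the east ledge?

13

Counting alone: the guide can take at most 1 across per trip to the east ledge, so moving all 7 needs at least 7 loaded trips out, with a return between consecutive ones — at least 13 crossings.
The plan below uses exactly 13 crossings, so it is optimal:
1. Guide goes to the east ledge with the grip-bot.  [the west ledge: the cut-bot, the drill-bot, the pack-bot, the paint-bot, the sort-bot, the weld-bot | the east ledge: the grip-bot]
2. Guide goes back to the west ledge alone.  [the west ledge: the cut-bot, the drill-bot, the pack-bot, the paint-bot, the sort-bot, the weld-bot | the east ledge: the grip-bot]
3. Guide goes to the east ledge with the drill-bot.  [the west ledge: the cut-bot, the pack-bot, the paint-bot, the sort-bot, the weld-bot | the east ledge: the drill-bot, the grip-bot]
4. Guide goes back to the west ledge alone.  [the west ledge: the cut-bot, the pack-bot, the paint-bot, the sort-bot, the weld-bot | the east ledge: the drill-bot, the grip-bot]
5. Guide goes to the east ledge with the pack-bot.  [the west ledge: the cut-bot, the paint-bot, the sort-bot, the weld-bot | the east ledge: the drill-bot, the grip-bot, the pack-bot]
6. Guide goes back to the west ledge alone.  [the west ledge: the cut-bot, the paint-bot, the sort-bot, the weld-bot | the east ledge: the drill-bot, the grip-bot, the pack-bot]
7. Guide goes to the east ledge with the paint-bot.  [the west ledge: the cut-bot, the sort-bot, the weld-bot | the east ledge: the drill-bot, the grip-bot, the pack-bot, the paint-bot]
8. Guide goes back to the west ledge alone.  [the west ledge: the cut-bot, the sort-bot, the weld-bot | the east ledge: the drill-bot, the grip-bot, the pack-bot, the paint-bot]
9. Guide goes to the east ledge with the weld-bot.  [the west ledge: the cut-bot, the sort-bot | the east ledge: the drill-bot, the grip-bot, the pack-bot, the paint-bot, the weld-bot]
10. Guide goes back to the west ledge alone.  [the west ledge: the cut-bot, the sort-bot | the east ledge: the drill-bot, the grip-bot, the pack-bot, the paint-bot, the weld-bot]
11. Guide goes to the east ledge with the cut-bot.  [the west ledge: the sort-bot | the east ledge: the cut-bot, the drill-bot, the grip-bot, the pack-bot, the paint-bot, the weld-bot]
12. Guide goes back to the west ledge alone.  [the west ledge: the sort-bot | the east ledge: the cut-bot, the drill-bot, the grip-bot, the pack-bot, the paint-bot, the weld-bot]
13. Guide goes to the east ledge with the sort-bot.  [the west ledge: — | the east ledge: the cut-bot, the drill-bot, the grip-bot, the pack-bot, the paint-bot, the sort-bot, the weld-bot]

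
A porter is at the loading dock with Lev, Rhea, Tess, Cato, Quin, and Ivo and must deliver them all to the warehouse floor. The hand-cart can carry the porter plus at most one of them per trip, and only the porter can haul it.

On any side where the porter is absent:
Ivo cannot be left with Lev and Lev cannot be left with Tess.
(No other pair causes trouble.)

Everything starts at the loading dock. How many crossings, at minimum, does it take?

13

Counting alone: the porter can take at most 1 across per trip to the warehouse floor, so moving all 6 needs at least 6 loaded trips out, with a return between consecutive ones — at least 11 crossings.
The safety rule pushes this higher. Following every safe sequence of crossings, the most of the 6 that can be at the warehouse floor as the hand-cart arrives there on crossing 11 is 5 — never all 6.
So no plan with fewer than 13 crossings exists, and this one achieves 13:
1. Porter goes to the warehouse floor with Lev.
2. Porter goes back to the loading dock alone.
3. Porter goes to the warehouse floor with Rhea.
4. Porter goes back to the loading dock alone.
5. Porter goes to the warehouse floor with Tess.
6. Porter goes back to the loading dock with Lev.
7. Porter goes to the warehouse floor with Ivo.
8. Porter goes back to the loading dock alone.
9. Porter goes to the warehouse floor with Cato.
10. Porter goes back to the loading dock alone.
11. Porter goes to the warehouse floor with Quin.
12. Porter goes back to the loading dock alone.
13. Porter goes to the warehouse floor with Lev.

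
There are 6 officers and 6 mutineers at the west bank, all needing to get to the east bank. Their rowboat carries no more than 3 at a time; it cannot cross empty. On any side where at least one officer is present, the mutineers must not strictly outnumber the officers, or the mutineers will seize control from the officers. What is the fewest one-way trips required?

Following every safe sequence of crossings from the start, the most of the 12 that can be at the east bank as the rowboat arrives there on crossings 1, 3, 5 is 3, 5, 6 respectively; the best ever achieved is 6 of 12.
From crossing 7 on, no configuration arises that was not already reachable earlier: only 17 distinct safe configurations (who is on which side, and where the rowboat is) can ever be reached, none of them has everyone across, and every continuation just revisits them. They are: 0 officers + 0 mutineers across (rowboat back at the start); 0 officers + 1 mutineer across (rowboat there); 0 officers + 1 mutineer across (rowboat back at the start); 0 officers + 2 mutineers across (rowboat there); 0 officers + 2 mutineers across (rowboat back at the start); 0 officers + 3 mutineers across (rowboat there); 0 officers + 3 mutineers across (rowboat back at the start); 0 officers + 4 mutineers across (rowboat there); 0 officers + 4 mutineers across (rowboat back at the start); 0 officers + 5 mutineers across (rowboat there); 0 officers + 5 mutineers across (rowboat back at the start); 0 officers + 6 mutineers across (rowboat there); 1 officer + 1 mutineer across (rowboat there); 1 officer + 1 mutineer across (rowboat back at the start); 2 officers + 2 mutineers across (rowboat there); 2 officers + 2 mutineers across (rowboat back at the start); 3 officers + 3 mutineers across (rowboat there). So no valid plan exists.

impossible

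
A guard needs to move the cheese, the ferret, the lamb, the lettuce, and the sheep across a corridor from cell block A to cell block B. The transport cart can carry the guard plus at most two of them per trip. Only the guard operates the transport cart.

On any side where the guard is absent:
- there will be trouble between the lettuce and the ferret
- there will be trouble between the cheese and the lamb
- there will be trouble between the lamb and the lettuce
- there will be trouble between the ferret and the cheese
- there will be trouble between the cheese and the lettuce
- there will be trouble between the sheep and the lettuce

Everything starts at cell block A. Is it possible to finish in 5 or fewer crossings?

No

Counting alone: the guard can take at most 2 across per trip to cell block B, so moving all 5 needs at least 3 loaded trips out, with a return between consecutive ones — at least 5 crossings.
The safety rule pushes this higher. Following every safe sequence of crossings, the most of the 5 that can be at cell block B as the transport cart arrives there on crossing 5 is 4 — never all 5.
So the move cannot be finished within 5 crossings. (The shortest complete plan takes 7:)
1. Guard goes to cell block B with the cheese and the lettuce.
2. Guard goes back to cell block A with the cheese.
3. Guard goes to cell block B with the cheese and the sheep.
4. Guard goes back to cell block A with the lettuce.
5. Guard goes to cell block B with the ferret and the lamb.
6. Guard goes back to cell block A with the cheese.
7. Guard goes to cell block B with the cheese and the lettuce.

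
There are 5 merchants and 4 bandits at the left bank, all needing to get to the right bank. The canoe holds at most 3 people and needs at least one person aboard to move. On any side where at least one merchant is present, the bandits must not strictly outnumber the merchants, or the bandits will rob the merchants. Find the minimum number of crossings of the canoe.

7

Counting alone: each trip to the right bank takes at most 3 across and each return brings at least 1 back, so after t trips out (and t−1 returns) at most 3t − (t−1) of the 9 are across; that first reaches 9 at t = 4, so at least 7 crossings are needed.
The plan below uses exactly 7 crossings, so it is optimal:
1. 3 bandits → the right bank.  (the left bank: 5M 1B; the right bank: 0M 3B)
2. 1 bandit ← the left bank.  (the left bank: 5M 2B; the right bank: 0M 2B)
3. 3 merchants → the right bank.  (the left bank: 2M 2B; the right bank: 3M 2B)
4. 1 merchant ← the left bank.  (the left bank: 3M 2B; the right bank: 2M 2B)
5. 2 merchants and 1 bandit → the right bank.  (the left bank: 1M 1B; the right bank: 4M 3B)
6. 1 merchant ← the left bank.  (the left bank: 2M 1B; the right bank: 3M 3B)
7. 2 merchants and 1 bandit → the right bank.  (the left bank: 0M 0B; the right bank: 5M 4B)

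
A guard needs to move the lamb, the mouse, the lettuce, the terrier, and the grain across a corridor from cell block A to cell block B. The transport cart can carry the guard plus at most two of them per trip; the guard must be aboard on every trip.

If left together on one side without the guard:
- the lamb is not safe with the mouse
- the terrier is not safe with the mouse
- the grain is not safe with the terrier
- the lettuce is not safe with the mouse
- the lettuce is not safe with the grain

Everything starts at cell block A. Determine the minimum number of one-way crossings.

7

Counting alone: the guard can take at most 2 across per trip to cell block B, so moving all 5 needs at least 3 loaded trips out, with a return between consecutive ones — at least 5 crossings.
The safety rule pushes this higher. Following every safe sequence of crossings, the most of the 5 that can be at cell block B as the transport cart arrives there on crossing 5 is 4 — never all 5.
So no plan with fewer than 7 crossings exists, and this one achieves 7:
1. Guard goes to cell block B with the grain and the mouse.
2. Guard goes back to cell block A alone.
3. Guard goes to cell block B with the lamb.
4. Guard goes back to cell block A with the mouse.
5. Guard goes to cell block B with the lettuce and the terrier.
6. Guard goes back to cell block A with the grain.
7. Guard goes to cell block B with the grain and the mouse.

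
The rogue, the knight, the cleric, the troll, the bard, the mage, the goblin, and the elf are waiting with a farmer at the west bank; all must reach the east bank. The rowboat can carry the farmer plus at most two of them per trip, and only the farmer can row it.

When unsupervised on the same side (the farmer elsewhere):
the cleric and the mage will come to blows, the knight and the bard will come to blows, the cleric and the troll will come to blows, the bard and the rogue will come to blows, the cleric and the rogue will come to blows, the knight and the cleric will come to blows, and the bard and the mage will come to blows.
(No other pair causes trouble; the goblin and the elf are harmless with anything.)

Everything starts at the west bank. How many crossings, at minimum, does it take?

9

Counting alone: the farmer can take at most 2 across per trip to the east bank, so moving all 8 needs at least 4 loaded trips out, with a return between consecutive ones — at least 7 crossings.
The safety rule pushes this higher. Following every safe sequence of crossings, the most of the 8 that can be at the east bank as the rowboat arrives there on crossing 7 is 6 — never all 8.
So no plan with fewer than 9 crossings exists, and this one achieves 9:
1. Farmer goes to the east bank with the bard and the cleric.  [the west bank: the elf, the goblin, the knight, the mage, the rogue, the troll | the east bank: the bard, the cleric]
2. Farmer goes back to the west bank alone.  [the west bank: the elf, the goblin, the knight, the mage, the rogue, the troll | the east bank: the bard, the cleric]
3. Farmer goes to the east bank with the knight and the rogue.  [the west bank: the elf, the goblin, the mage, the troll | the east bank: the bard, the cleric, the knight, the rogue]
4. Farmer goes back to the west bank with the bard and the cleric.  [the west bank: the bard, the cleric, the elf, the goblin, the mage, the troll | the east bank: the knight, the rogue]
5. Farmer goes to the east bank with the mage and the troll.  [the west bank: the bard, the cleric, the elf, the goblin | the east bank: the knight, the mage, the rogue, the troll]
6. Farmer goes back to the west bank alone.  [the west bank: the bard, the cleric, the elf, the goblin | the east bank: the knight, the mage, the rogue, the troll]
7. Farmer goes to the east bank with the elf and the goblin.  [the west bank: the bard, the cleric | the east bank: the elf, the goblin, the knight, the mage, the rogue, the troll]
8. Farmer goes back to the west bank alone.  [the west bank: the bard, the cleric | the east bank: the elf, the goblin, the knight, the mage, the rogue, the troll]
9. Farmer goes to the east bank with the bard and the cleric.  [the west bank: — | the east bank: the bard, the cleric, the elf, the goblin, the knight, the mage, the rogue, the troll]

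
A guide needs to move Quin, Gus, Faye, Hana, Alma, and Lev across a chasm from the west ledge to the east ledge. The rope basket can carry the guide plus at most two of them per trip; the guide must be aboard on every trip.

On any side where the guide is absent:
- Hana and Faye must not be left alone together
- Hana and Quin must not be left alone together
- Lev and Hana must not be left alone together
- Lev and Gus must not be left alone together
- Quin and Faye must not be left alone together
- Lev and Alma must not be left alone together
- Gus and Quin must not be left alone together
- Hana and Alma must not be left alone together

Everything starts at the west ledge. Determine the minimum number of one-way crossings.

Whatever the first load, the items left behind include a forbidden pair without the guide. No opening move is safe, so no plan exists.

impossible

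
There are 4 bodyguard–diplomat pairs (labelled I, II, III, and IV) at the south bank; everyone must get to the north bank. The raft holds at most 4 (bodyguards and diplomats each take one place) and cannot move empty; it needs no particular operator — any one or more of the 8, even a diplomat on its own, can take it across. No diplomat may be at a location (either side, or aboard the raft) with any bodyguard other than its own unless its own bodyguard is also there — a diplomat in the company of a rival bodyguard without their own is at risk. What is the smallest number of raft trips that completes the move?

5

Counting alone: each trip to the north bank takes at most 4 across and each return brings at least 1 back, so after t trips out (and t−1 returns) at most 4t − (t−1) of the 8 are across; that first reaches 8 at t = 3, so at least 5 crossings are needed.
The plan below uses exactly 5 crossings, so it is optimal:
1. bodyguard I and diplomat I cross → the north bank.
2. bodyguard I crosses ← the south bank.
3. bodyguard I, bodyguard II, bodyguard III, and bodyguard IV cross → the north bank.
4. diplomat I crosses ← the south bank.
5. diplomat I, diplomat II, diplomat III, and diplomat IV cross → the north bank.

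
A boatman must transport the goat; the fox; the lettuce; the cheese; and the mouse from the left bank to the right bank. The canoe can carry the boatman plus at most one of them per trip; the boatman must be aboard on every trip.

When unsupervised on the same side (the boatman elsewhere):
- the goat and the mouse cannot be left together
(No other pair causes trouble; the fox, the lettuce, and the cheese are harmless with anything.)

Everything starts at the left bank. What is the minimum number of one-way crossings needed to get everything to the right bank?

Counting alone: the boatman can take at most 1 across per trip to the right bank, so moving all 5 needs at least 5 loaded trips out, with a return between consecutive ones — at least 9 crossings.
The plan below uses exactly 9 crossings, so it is optimal:
1. Boatman goes to the right bank with the goat.  [the left bank: the cheese, the fox, the lettuce, the mouse | the right bank: the goat]
2. Boatman goes back to the left bank alone.  [the left bank: the cheese, the fox, the lettuce, the mouse | the right bank: the goat]
3. Boatman goes to the right bank with the fox.  [the left bank: the cheese, the lettuce, the mouse | the right bank: the fox, the goat]
4. Boatman goes back to the left bank alone.  [the left bank: the cheese, the lettuce, the mouse | the right bank: the fox, the goat]
5. Boatman goes to the right bank with the lettuce.  [the left bank: the cheese, the mouse | the right bank: the fox, the goat, the lettuce]
6. Boatman goes back to the left bank alone.  [the left bank: the cheese, the mouse | the right bank: the fox, the goat, the lettuce]
7. Boatman goes to the right bank with the cheese.  [the left bank: the mouse | the right bank: the cheese, the fox, the goat, the lettuce]
8. Boatman goes back to the left bank alone.  [the left bank: the mouse | the right bank: the cheese, the fox, the goat, the lettuce]
9. Boatman goes to the right bank with the mouse.  [the left bank: — | the right bank: the cheese, the fox, the goat, the lettuce, the mouse]

9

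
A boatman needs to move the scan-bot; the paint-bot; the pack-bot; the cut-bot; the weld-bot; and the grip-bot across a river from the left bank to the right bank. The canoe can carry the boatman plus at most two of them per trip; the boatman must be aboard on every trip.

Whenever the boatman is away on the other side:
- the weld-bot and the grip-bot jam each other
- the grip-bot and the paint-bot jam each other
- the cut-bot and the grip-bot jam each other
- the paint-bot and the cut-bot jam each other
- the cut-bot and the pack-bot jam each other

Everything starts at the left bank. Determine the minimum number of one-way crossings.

Counting alone: the boatman can take at most 2 across per trip to the right bank, so moving all 6 needs at least 3 loaded trips out, with a return between consecutive ones — at least 5 crossings.
The safety rule pushes this higher. Following every safe sequence of crossings, the most of the 6 that can be at the right bank as the canoe arrives there on crossings 5, 7 is 4, 5 respectively — never all 6.
So no plan with fewer than 9 crossings exists, and this one achieves 9:
1. Boatman goes to the right bank with the cut-bot and the grip-bot.  [the left bank: the pack-bot, the paint-bot, the scan-bot, the weld-bot | the right bank: the cut-bot, the grip-bot]
2. Boatman goes back to the left bank with the cut-bot.  [the left bank: the cut-bot, the pack-bot, the paint-bot, the scan-bot, the weld-bot | the right bank: the grip-bot]
3. Boatman goes to the right bank with the cut-bot and the scan-bot.  [the left bank: the pack-bot, the paint-bot, the weld-bot | the right bank: the cut-bot, the grip-bot, the scan-bot]
4. Boatman goes back to the left bank with the cut-bot.  [the left bank: the cut-bot, the pack-bot, the paint-bot, the weld-bot | the right bank: the grip-bot, the scan-bot]
5. Boatman goes to the right bank with the pack-bot and the paint-bot.  [the left bank: the cut-bot, the weld-bot | the right bank: the grip-bot, the pack-bot, the paint-bot, the scan-bot]
6. Boatman goes back to the left bank with the paint-bot.  [the left bank: the cut-bot, the paint-bot, the weld-bot | the right bank: the grip-bot, the pack-bot, the scan-bot]
7. Boatman goes to the right bank with the paint-bot and the weld-bot.  [the left bank: the cut-bot | the right bank: the grip-bot, the pack-bot, the paint-bot, the scan-bot, the weld-bot]
8. Boatman goes back to the left bank with the grip-bot.  [the left bank: the cut-bot, the grip-bot | the right bank: the pack-bot, the paint-bot, the scan-bot, the weld-bot]
9. Boatman goes to the right bank with the cut-bot and the grip-bot.  [the left bank: — | the right bank: the cut-bot, the grip-bot, the pack-bot, the paint-bot, the scan-bot, the weld-bot]

9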